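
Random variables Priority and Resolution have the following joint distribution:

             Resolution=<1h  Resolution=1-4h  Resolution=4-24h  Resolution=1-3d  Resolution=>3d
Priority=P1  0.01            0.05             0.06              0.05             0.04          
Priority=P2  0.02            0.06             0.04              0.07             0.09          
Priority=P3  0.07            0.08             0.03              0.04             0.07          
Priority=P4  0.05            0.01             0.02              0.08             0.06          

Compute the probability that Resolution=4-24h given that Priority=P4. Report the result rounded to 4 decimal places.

P(Priority=P4) = 0.05 + 0.01 + 0.02 + 0.08 + 0.06 = 0.22.
P(Resolution=4-24h | Priority=P4) = 0.02/0.22 = 0.0909.

0.0909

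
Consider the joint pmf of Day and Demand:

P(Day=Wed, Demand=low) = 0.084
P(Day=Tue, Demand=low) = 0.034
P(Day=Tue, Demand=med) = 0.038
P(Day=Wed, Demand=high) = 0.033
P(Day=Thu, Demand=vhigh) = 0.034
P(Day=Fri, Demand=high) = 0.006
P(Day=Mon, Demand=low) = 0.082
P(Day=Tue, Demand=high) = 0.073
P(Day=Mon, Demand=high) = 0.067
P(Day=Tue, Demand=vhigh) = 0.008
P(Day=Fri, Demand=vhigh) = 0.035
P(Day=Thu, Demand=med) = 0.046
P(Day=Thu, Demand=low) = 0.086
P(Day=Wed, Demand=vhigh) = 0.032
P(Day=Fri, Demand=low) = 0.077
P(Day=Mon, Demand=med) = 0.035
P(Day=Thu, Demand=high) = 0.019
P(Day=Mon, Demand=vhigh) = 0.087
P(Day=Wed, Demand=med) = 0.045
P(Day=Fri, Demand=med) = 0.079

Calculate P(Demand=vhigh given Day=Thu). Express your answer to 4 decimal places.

0.1838

P(Day=Thu) = 0.086 + 0.046 + 0.019 + 0.034 = 0.185.
P(Demand=vhigh | Day=Thu) = 0.034/0.185 = 0.1838.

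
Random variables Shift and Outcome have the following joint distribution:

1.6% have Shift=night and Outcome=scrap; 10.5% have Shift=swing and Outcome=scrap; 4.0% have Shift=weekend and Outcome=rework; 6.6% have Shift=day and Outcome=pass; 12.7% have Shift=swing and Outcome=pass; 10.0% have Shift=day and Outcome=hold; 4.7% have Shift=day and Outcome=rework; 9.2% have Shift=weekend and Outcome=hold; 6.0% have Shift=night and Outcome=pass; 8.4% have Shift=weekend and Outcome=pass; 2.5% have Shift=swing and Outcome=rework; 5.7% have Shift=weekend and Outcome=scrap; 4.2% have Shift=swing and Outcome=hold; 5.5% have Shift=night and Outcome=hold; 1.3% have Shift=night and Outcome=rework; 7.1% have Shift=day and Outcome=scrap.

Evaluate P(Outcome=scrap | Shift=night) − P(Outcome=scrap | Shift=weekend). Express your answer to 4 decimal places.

P(Shift=night) = 0.060 + 0.013 + 0.016 + 0.055 = 0.144; P(Outcome=scrap | Shift=night) = 0.016/0.144 = 0.11111.
P(Shift=weekend) = 0.084 + 0.040 + 0.057 + 0.092 = 0.273; P(Outcome=scrap | Shift=weekend) = 0.057/0.273 = 0.20879.
Difference = -0.0977.

-0.0977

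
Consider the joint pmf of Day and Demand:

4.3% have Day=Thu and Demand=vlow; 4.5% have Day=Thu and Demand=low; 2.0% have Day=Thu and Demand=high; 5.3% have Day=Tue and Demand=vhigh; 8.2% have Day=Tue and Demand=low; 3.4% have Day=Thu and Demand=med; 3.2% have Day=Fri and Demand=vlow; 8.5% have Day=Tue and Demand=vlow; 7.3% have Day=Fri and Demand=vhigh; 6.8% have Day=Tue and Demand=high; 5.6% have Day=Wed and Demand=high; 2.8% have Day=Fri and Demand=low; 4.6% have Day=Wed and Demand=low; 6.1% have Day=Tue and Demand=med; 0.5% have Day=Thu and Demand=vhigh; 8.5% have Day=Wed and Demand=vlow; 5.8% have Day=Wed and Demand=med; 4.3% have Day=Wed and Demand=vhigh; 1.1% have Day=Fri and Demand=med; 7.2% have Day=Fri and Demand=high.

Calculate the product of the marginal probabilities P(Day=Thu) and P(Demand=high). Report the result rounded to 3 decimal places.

P(Day=Thu) = 0.043 + 0.045 + 0.034 + 0.020 + 0.005 = 0.147.
P(Demand=high) = 0.068 + 0.056 + 0.020 + 0.072 = 0.216.
Product: 0.147 × 0.216 = 0.032.

0.032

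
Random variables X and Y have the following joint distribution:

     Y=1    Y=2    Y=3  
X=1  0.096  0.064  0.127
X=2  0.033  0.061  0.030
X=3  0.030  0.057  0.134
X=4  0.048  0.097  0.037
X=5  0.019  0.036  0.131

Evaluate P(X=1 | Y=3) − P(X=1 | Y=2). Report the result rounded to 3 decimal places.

0.074

P(Y=3) = 0.127 + 0.030 + 0.134 + 0.037 + 0.131 = 0.459; P(X=1 | Y=3) = 0.127/0.459 = 0.2767.
P(Y=2) = 0.064 + 0.061 + 0.057 + 0.097 + 0.036 = 0.315; P(X=1 | Y=2) = 0.064/0.315 = 0.2032.
Difference = 0.074.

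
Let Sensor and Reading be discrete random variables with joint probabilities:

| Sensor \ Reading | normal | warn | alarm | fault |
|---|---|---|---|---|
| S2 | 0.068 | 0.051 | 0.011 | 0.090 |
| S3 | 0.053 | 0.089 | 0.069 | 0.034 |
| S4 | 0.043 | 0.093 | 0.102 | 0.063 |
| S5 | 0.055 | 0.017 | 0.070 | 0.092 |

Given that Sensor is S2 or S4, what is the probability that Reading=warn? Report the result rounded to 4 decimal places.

P(Sensor=S2) = 0.068 + 0.051 + 0.011 + 0.090 = 0.220.
P(Sensor=S4) = 0.043 + 0.093 + 0.102 + 0.063 = 0.301.
P(Sensor ∈ {S2, S4}) = 0.220 + 0.301 = 0.521; P(Reading=warn, Sensor ∈ {S2, S4}) = 0.051 + 0.093 = 0.144.
P(Reading=warn | Sensor ∈ {S2, S4}) = 0.144/0.521 = 0.2764.

0.2764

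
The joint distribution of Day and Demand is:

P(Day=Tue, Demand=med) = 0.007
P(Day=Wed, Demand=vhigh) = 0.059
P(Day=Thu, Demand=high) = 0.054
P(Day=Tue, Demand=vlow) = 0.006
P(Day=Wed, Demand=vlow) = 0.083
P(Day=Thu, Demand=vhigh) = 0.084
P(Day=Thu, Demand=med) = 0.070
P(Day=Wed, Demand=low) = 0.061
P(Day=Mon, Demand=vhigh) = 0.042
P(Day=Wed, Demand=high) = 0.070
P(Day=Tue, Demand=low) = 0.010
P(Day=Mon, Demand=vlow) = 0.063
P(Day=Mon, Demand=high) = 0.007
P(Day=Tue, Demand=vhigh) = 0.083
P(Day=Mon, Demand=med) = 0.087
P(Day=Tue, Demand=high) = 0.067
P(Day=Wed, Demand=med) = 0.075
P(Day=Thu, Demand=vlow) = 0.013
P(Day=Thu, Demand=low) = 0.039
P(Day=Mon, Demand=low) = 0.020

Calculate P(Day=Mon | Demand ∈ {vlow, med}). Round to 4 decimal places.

0.3713

P(Demand=vlow) = 0.063 + 0.006 + 0.083 + 0.013 = 0.165.
P(Demand=med) = 0.087 + 0.007 + 0.075 + 0.070 = 0.239.
P(Demand ∈ {vlow, med}) = 0.165 + 0.239 = 0.404; P(Day=Mon, Demand ∈ {vlow, med}) = 0.063 + 0.087 = 0.150.
P(Day=Mon | Demand ∈ {vlow, med}) = 0.150/0.404 = 0.3713.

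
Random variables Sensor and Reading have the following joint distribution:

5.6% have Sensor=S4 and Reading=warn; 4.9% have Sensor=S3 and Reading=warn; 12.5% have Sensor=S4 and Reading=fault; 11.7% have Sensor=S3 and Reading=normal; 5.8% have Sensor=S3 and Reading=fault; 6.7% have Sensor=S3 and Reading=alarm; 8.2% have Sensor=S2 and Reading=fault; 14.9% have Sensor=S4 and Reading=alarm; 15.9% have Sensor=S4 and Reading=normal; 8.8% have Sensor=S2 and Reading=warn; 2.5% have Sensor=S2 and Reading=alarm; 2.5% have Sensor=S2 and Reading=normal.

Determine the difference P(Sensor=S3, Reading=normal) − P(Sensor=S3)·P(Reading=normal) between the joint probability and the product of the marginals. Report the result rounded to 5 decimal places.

0.02941

P(Sensor=S3) = 0.117 + 0.049 + 0.067 + 0.058 = 0.291.
P(Reading=normal) = 0.025 + 0.117 + 0.159 = 0.301.
P(Sensor=S3, Reading=normal) − P(Sensor=S3)P(Reading=normal) = 0.117 − 0.291×0.301 = 0.02941.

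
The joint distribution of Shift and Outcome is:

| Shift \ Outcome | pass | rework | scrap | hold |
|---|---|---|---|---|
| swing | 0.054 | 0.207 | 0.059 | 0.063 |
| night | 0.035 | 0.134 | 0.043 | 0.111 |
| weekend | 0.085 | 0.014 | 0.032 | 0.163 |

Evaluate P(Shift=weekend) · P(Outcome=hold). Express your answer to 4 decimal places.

P(Shift=weekend) = 0.085 + 0.014 + 0.032 + 0.163 = 0.294.
P(Outcome=hold) = 0.063 + 0.111 + 0.163 = 0.337.
Product: 0.294 × 0.337 = 0.0991.

0.0991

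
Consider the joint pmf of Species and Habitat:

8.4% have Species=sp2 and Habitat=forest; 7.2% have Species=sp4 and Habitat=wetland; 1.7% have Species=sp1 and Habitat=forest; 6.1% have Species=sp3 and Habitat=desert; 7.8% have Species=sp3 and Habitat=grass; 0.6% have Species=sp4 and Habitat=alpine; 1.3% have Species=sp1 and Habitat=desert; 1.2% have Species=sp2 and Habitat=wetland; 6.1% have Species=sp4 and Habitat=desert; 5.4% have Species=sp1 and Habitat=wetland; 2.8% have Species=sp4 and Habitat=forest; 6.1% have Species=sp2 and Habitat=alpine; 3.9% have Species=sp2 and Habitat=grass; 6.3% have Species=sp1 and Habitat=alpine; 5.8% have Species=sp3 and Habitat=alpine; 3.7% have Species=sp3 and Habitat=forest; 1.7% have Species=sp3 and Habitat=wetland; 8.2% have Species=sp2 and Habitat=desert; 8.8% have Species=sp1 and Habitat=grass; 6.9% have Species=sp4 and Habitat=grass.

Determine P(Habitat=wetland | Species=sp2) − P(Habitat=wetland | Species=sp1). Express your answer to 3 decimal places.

-0.187

P(Species=sp2) = 0.084 + 0.039 + 0.012 + 0.082 + 0.061 = 0.278; P(Habitat=wetland | Species=sp2) = 0.012/0.278 = 0.0432.
P(Species=sp1) = 0.017 + 0.088 + 0.054 + 0.013 + 0.063 = 0.235; P(Habitat=wetland | Species=sp1) = 0.054/0.235 = 0.2298.
Difference = -0.187.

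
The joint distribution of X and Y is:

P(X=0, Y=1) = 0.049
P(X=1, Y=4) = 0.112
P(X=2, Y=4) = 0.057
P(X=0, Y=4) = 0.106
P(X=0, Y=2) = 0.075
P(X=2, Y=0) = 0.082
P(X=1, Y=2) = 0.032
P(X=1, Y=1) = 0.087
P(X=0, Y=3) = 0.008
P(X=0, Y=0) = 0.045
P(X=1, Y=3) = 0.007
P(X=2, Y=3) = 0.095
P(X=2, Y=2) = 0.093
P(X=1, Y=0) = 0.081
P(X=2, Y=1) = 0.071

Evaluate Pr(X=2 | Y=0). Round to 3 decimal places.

0.394

P(Y=0) = 0.045 + 0.081 + 0.082 = 0.208.
P(X=2 | Y=0) = 0.082/0.208 = 0.394.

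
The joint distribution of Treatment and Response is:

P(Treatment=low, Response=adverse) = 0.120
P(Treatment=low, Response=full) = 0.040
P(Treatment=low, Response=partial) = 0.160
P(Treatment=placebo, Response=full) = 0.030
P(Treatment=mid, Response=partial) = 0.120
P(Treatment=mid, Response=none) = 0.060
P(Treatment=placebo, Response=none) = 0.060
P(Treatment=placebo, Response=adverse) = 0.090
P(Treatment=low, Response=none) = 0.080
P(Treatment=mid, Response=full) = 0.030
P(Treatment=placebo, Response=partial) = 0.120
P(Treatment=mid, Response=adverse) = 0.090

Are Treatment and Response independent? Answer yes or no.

Every cell satisfies P(Treatment,Response) = P(Treatment)·P(Response). For instance P(Treatment=placebo) = 0.300, P(Response=partial) = 0.400, and 0.300×0.400 = 0.120 matches the joint entry. So Treatment and Response are independent.

yes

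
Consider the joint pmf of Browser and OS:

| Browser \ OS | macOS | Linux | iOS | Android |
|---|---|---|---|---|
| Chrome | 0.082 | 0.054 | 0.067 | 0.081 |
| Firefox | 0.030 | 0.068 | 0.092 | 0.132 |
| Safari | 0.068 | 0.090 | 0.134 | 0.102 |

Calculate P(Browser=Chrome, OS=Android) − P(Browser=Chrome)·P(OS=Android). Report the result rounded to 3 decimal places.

P(Browser=Chrome) = 0.082 + 0.054 + 0.067 + 0.081 = 0.284.
P(OS=Android) = 0.081 + 0.132 + 0.102 = 0.315.
P(Browser=Chrome, OS=Android) − P(Browser=Chrome)P(OS=Android) = 0.081 − 0.284×0.315 = -0.008.

-0.008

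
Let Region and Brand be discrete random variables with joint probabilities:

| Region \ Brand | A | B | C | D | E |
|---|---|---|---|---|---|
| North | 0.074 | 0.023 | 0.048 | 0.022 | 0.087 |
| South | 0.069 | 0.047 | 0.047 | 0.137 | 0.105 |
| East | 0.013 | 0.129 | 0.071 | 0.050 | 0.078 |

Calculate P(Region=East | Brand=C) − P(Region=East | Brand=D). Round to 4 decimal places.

0.1885

P(Brand=C) = 0.048 + 0.047 + 0.071 = 0.166; P(Region=East | Brand=C) = 0.071/0.166 = 0.42771.
P(Brand=D) = 0.022 + 0.137 + 0.050 = 0.209; P(Region=East | Brand=D) = 0.050/0.209 = 0.23923.
Difference = 0.1885.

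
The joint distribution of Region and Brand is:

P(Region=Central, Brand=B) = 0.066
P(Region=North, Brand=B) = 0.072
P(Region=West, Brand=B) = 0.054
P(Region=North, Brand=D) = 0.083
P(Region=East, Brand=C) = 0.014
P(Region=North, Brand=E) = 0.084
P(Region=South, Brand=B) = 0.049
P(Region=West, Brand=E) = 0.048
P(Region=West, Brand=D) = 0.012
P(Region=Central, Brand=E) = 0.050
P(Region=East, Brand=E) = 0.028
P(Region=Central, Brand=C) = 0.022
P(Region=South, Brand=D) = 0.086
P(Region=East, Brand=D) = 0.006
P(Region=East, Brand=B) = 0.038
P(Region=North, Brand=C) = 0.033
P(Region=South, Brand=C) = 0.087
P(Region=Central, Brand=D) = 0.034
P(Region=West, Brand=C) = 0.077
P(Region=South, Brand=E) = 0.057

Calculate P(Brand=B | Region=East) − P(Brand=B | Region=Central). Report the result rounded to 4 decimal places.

P(Region=East) = 0.038 + 0.014 + 0.006 + 0.028 = 0.086; P(Brand=B | Region=East) = 0.038/0.086 = 0.44186.
P(Region=Central) = 0.066 + 0.022 + 0.034 + 0.050 = 0.172; P(Brand=B | Region=Central) = 0.066/0.172 = 0.38372.
Difference = 0.0581.

0.0581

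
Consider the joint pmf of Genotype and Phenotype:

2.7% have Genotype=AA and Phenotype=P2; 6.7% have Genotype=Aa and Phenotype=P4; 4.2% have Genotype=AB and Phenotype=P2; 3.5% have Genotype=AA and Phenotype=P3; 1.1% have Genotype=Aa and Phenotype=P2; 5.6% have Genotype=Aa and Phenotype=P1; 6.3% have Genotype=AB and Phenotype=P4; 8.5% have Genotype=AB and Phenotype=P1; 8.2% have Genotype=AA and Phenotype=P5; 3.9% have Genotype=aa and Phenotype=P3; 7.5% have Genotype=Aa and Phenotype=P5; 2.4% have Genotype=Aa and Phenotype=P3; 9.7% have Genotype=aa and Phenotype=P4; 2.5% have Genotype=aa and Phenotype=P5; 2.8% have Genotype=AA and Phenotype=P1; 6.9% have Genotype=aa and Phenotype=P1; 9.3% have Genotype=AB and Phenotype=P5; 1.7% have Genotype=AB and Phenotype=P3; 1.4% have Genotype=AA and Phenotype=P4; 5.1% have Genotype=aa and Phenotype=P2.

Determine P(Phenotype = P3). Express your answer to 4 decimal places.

0.1150

P(Phenotype=P3) = 0.035 + 0.024 + 0.039 + 0.017 = 0.115.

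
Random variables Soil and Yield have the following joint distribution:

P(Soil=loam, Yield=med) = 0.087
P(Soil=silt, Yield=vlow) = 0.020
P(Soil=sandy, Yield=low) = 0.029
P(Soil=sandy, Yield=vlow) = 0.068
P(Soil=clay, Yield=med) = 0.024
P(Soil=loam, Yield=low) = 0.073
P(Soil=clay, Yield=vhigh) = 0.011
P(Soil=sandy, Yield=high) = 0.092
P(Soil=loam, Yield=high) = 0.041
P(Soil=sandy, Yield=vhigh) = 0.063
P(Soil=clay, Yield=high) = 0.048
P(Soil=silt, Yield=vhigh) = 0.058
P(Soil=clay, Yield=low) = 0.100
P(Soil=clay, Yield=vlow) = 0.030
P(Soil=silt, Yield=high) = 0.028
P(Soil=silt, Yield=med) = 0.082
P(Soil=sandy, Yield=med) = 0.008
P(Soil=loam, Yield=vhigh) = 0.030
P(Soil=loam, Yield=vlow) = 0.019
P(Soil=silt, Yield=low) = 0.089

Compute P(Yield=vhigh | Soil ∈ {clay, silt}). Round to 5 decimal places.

0.14082

P(Soil=clay) = 0.030 + 0.100 + 0.024 + 0.048 + 0.011 = 0.213.
P(Soil=silt) = 0.020 + 0.089 + 0.082 + 0.028 + 0.058 = 0.277.
P(Soil ∈ {clay, silt}) = 0.213 + 0.277 = 0.490; P(Yield=vhigh, Soil ∈ {clay, silt}) = 0.011 + 0.058 = 0.069.
P(Yield=vhigh | Soil ∈ {clay, silt}) = 0.069/0.490 = 0.14082.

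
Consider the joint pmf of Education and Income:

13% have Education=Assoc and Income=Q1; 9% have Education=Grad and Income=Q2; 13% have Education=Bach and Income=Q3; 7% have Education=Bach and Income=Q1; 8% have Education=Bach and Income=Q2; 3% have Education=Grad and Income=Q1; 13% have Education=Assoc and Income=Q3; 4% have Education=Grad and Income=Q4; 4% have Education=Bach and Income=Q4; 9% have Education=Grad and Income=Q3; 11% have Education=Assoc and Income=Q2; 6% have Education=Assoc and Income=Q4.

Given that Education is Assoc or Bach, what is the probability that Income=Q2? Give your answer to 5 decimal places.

0.25333

P(Education=Assoc) = 0.13 + 0.11 + 0.13 + 0.06 = 0.43.
P(Education=Bach) = 0.07 + 0.08 + 0.13 + 0.04 = 0.32.
P(Education ∈ {Assoc, Bach}) = 0.43 + 0.32 = 0.75; P(Income=Q2, Education ∈ {Assoc, Bach}) = 0.11 + 0.08 = 0.19.
P(Income=Q2 | Education ∈ {Assoc, Bach}) = 0.19/0.75 = 0.25333.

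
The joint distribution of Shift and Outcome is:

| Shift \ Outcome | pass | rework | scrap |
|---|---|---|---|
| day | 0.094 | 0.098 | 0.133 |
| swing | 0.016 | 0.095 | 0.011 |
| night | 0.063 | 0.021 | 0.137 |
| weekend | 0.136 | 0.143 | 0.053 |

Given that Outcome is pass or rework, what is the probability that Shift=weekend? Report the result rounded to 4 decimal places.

0.4189

P(Outcome=pass) = 0.094 + 0.016 + 0.063 + 0.136 = 0.309.
P(Outcome=rework) = 0.098 + 0.095 + 0.021 + 0.143 = 0.357.
P(Outcome ∈ {pass, rework}) = 0.309 + 0.357 = 0.666; P(Shift=weekend, Outcome ∈ {pass, rework}) = 0.136 + 0.143 = 0.279.
P(Shift=weekend | Outcome ∈ {pass, rework}) = 0.279/0.666 = 0.4189.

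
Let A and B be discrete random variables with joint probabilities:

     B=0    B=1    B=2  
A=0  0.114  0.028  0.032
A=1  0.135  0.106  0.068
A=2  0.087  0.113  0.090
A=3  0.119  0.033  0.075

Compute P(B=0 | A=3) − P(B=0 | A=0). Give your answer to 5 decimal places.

P(A=3) = 0.119 + 0.033 + 0.075 = 0.227; P(B=0 | A=3) = 0.119/0.227 = 0.524229.
P(A=0) = 0.114 + 0.028 + 0.032 = 0.174; P(B=0 | A=0) = 0.114/0.174 = 0.655172.
Difference = -0.13094.

-0.13094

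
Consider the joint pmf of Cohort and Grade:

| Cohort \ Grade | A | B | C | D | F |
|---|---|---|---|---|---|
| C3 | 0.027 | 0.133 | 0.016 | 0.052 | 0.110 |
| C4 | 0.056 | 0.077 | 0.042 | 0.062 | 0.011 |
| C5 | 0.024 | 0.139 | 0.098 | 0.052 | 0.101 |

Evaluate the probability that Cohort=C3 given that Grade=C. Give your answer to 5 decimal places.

0.10256

P(Grade=C) = 0.016 + 0.042 + 0.098 = 0.156.
P(Cohort=C3 | Grade=C) = 0.016/0.156 = 0.10256.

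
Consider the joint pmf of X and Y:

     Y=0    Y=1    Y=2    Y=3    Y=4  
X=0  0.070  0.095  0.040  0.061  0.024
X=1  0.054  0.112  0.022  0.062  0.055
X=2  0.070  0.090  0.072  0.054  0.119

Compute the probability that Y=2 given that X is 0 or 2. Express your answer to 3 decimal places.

0.161

P(X=0) = 0.070 + 0.095 + 0.040 + 0.061 + 0.024 = 0.290.
P(X=2) = 0.070 + 0.090 + 0.072 + 0.054 + 0.119 = 0.405.
P(X ∈ {0, 2}) = 0.290 + 0.405 = 0.695; P(Y=2, X ∈ {0, 2}) = 0.040 + 0.072 = 0.112.
P(Y=2 | X ∈ {0, 2}) = 0.112/0.695 = 0.161.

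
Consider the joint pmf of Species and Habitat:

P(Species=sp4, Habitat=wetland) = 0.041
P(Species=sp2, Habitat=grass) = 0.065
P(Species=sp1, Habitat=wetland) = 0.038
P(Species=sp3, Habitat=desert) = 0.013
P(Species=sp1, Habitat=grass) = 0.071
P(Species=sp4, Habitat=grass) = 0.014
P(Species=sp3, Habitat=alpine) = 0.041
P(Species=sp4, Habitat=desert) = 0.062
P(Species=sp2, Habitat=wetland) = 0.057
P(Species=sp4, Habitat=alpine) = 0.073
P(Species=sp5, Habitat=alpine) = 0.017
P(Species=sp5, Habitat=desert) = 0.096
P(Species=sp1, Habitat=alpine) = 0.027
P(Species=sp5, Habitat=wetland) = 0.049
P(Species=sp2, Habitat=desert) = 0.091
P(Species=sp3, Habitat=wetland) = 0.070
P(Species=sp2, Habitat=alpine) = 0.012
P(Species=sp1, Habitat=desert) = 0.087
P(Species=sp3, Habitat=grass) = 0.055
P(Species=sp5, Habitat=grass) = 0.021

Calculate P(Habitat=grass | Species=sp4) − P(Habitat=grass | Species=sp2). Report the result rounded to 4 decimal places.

-0.2152

P(Species=sp4) = 0.014 + 0.041 + 0.062 + 0.073 = 0.190; P(Habitat=grass | Species=sp4) = 0.014/0.190 = 0.07368.
P(Species=sp2) = 0.065 + 0.057 + 0.091 + 0.012 = 0.225; P(Habitat=grass | Species=sp2) = 0.065/0.225 = 0.28889.
Difference = -0.2152.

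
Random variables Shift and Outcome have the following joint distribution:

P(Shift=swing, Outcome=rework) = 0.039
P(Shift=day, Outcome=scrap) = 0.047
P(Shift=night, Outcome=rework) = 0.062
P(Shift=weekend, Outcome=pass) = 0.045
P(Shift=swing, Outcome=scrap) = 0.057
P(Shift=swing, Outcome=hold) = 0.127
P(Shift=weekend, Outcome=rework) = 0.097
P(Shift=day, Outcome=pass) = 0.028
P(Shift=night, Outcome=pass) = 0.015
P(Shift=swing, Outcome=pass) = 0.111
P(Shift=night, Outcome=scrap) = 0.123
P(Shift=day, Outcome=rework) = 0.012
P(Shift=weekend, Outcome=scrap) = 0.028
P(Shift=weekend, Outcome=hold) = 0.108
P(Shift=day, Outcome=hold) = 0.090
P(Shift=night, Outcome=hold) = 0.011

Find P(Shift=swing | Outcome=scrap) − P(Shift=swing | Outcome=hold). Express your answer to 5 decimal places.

-0.15445

P(Outcome=scrap) = 0.047 + 0.057 + 0.123 + 0.028 = 0.255; P(Shift=swing | Outcome=scrap) = 0.057/0.255 = 0.223529.
P(Outcome=hold) = 0.090 + 0.127 + 0.011 + 0.108 = 0.336; P(Shift=swing | Outcome=hold) = 0.127/0.336 = 0.377976.
Difference = -0.15445.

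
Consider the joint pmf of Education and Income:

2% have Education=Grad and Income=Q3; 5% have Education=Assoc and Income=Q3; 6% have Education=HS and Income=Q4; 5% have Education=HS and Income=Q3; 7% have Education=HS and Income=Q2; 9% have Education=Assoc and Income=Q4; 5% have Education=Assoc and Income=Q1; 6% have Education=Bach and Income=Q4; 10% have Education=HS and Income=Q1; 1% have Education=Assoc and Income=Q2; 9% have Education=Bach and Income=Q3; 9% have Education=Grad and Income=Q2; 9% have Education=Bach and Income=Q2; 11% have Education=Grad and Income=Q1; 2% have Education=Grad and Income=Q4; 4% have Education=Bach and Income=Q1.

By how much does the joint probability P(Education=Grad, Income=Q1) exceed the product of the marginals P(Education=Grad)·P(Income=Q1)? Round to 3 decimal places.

0.038

P(Education=Grad) = 0.11 + 0.09 + 0.02 + 0.02 = 0.24.
P(Income=Q1) = 0.10 + 0.05 + 0.04 + 0.11 = 0.30.
P(Education=Grad, Income=Q1) − P(Education=Grad)P(Income=Q1) = 0.11 − 0.24×0.30 = 0.038.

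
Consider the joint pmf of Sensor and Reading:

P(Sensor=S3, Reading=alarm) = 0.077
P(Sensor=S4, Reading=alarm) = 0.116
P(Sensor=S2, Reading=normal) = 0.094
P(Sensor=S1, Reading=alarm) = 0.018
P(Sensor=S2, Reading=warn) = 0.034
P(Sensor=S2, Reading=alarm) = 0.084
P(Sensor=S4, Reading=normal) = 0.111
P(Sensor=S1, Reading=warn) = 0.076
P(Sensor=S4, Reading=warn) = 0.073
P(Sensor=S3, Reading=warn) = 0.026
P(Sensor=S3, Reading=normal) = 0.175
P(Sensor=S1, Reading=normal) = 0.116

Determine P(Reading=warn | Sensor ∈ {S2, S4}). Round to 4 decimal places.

0.2090

P(Sensor=S2) = 0.094 + 0.034 + 0.084 = 0.212.
P(Sensor=S4) = 0.111 + 0.073 + 0.116 = 0.300.
P(Sensor ∈ {S2, S4}) = 0.212 + 0.300 = 0.512; P(Reading=warn, Sensor ∈ {S2, S4}) = 0.034 + 0.073 = 0.107.
P(Reading=warn | Sensor ∈ {S2, S4}) = 0.107/0.512 = 0.2090.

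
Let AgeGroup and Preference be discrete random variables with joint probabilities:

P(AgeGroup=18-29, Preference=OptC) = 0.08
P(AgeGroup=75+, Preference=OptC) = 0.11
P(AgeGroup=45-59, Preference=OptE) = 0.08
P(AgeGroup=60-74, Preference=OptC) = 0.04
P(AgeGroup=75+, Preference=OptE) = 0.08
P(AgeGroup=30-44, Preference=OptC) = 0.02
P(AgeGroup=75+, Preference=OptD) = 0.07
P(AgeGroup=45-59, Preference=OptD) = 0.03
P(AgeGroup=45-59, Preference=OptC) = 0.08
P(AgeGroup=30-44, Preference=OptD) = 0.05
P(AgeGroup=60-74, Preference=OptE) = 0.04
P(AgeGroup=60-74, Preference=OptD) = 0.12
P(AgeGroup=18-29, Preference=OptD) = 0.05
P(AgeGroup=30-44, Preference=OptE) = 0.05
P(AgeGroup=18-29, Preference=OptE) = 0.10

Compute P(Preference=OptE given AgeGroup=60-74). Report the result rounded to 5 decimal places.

P(AgeGroup=60-74) = 0.04 + 0.12 + 0.04 = 0.20.
P(Preference=OptE | AgeGroup=60-74) = 0.04/0.20 = 0.20000.

0.20000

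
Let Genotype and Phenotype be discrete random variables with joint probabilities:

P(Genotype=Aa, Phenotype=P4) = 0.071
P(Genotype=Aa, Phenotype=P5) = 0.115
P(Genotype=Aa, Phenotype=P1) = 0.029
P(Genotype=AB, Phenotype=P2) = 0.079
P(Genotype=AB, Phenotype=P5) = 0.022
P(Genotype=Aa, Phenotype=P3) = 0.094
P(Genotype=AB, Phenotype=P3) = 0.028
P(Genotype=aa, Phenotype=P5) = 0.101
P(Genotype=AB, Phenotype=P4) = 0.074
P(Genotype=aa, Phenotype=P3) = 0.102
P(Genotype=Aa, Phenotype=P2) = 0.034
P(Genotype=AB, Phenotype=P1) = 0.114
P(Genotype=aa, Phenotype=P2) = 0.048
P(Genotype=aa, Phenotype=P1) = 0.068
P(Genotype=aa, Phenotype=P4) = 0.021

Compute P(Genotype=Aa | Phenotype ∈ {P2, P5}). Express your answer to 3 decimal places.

P(Phenotype=P2) = 0.034 + 0.048 + 0.079 = 0.161.
P(Phenotype=P5) = 0.115 + 0.101 + 0.022 = 0.238.
P(Phenotype ∈ {P2, P5}) = 0.161 + 0.238 = 0.399; P(Genotype=Aa, Phenotype ∈ {P2, P5}) = 0.034 + 0.115 = 0.149.
P(Genotype=Aa | Phenotype ∈ {P2, P5}) = 0.149/0.399 = 0.373.

0.373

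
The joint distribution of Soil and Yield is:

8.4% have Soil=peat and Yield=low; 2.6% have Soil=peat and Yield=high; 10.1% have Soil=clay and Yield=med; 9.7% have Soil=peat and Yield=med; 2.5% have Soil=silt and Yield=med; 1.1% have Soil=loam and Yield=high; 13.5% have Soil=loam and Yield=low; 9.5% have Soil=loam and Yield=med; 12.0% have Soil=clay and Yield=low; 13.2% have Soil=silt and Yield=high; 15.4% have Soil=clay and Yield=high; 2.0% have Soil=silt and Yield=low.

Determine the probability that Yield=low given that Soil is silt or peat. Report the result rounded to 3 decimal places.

0.271

P(Soil=silt) = 0.020 + 0.025 + 0.132 = 0.177.
P(Soil=peat) = 0.084 + 0.097 + 0.026 = 0.207.
P(Soil ∈ {silt, peat}) = 0.177 + 0.207 = 0.384; P(Yield=low, Soil ∈ {silt, peat}) = 0.020 + 0.084 = 0.104.
P(Yield=low | Soil ∈ {silt, peat}) = 0.104/0.384 = 0.271.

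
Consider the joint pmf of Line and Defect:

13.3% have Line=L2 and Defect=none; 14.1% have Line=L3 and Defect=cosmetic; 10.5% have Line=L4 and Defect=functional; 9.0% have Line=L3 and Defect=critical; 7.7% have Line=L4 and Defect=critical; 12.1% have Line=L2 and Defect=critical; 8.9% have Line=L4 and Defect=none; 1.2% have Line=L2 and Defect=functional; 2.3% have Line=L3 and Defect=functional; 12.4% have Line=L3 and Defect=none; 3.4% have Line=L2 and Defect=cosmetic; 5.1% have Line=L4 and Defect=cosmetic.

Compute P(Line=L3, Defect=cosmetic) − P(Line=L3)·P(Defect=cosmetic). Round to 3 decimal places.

0.056

P(Line=L3) = 0.124 + 0.141 + 0.023 + 0.090 = 0.378.
P(Defect=cosmetic) = 0.034 + 0.141 + 0.051 = 0.226.
P(Line=L3, Defect=cosmetic) − P(Line=L3)P(Defect=cosmetic) = 0.141 − 0.378×0.226 = 0.056.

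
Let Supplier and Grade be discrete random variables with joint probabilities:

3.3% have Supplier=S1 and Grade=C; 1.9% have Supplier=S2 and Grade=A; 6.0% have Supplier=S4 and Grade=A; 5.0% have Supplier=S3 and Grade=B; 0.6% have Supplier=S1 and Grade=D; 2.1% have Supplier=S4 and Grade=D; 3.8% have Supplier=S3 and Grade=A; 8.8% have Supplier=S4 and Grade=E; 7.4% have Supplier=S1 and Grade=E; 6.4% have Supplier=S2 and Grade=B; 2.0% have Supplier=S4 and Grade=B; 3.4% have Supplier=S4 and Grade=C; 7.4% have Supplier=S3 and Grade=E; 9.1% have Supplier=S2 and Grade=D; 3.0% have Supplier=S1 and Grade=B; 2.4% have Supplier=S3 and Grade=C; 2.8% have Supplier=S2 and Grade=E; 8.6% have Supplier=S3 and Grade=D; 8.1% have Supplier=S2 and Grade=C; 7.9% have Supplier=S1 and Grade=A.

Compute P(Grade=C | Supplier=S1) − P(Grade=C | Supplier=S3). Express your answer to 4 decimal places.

P(Supplier=S1) = 0.079 + 0.030 + 0.033 + 0.006 + 0.074 = 0.222; P(Grade=C | Supplier=S1) = 0.033/0.222 = 0.14865.
P(Supplier=S3) = 0.038 + 0.050 + 0.024 + 0.086 + 0.074 = 0.272; P(Grade=C | Supplier=S3) = 0.024/0.272 = 0.08824.
Difference = 0.0604.

0.0604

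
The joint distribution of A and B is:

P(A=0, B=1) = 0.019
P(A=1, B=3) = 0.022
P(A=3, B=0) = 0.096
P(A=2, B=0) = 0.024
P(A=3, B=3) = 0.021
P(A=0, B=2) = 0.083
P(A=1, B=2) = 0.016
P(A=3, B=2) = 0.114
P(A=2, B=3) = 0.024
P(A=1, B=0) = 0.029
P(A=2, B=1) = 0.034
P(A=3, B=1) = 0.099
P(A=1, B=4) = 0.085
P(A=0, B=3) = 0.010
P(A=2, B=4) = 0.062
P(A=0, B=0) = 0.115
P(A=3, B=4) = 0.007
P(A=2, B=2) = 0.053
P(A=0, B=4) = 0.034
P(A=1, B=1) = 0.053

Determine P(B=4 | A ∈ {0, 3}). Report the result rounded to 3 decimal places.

P(A=0) = 0.115 + 0.019 + 0.083 + 0.010 + 0.034 = 0.261.
P(A=3) = 0.096 + 0.099 + 0.114 + 0.021 + 0.007 = 0.337.
P(A ∈ {0, 3}) = 0.261 + 0.337 = 0.598; P(B=4, A ∈ {0, 3}) = 0.034 + 0.007 = 0.041.
P(B=4 | A ∈ {0, 3}) = 0.041/0.598 = 0.069.

0.069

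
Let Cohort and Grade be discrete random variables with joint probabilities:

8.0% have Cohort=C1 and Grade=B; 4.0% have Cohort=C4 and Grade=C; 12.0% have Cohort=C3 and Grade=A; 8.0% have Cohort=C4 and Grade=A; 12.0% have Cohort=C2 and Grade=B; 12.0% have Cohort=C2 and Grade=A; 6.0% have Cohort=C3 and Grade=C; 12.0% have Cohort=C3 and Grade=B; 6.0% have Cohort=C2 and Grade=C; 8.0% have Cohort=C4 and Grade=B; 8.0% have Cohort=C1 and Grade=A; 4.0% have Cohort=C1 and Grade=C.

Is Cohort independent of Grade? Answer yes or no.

Every cell satisfies P(Cohort,Grade) = P(Cohort)·P(Grade). For instance P(Cohort=C2) = 0.300, P(Grade=B) = 0.400, and 0.300×0.400 = 0.120 matches the joint entry. So Cohort and Grade are independent.

yes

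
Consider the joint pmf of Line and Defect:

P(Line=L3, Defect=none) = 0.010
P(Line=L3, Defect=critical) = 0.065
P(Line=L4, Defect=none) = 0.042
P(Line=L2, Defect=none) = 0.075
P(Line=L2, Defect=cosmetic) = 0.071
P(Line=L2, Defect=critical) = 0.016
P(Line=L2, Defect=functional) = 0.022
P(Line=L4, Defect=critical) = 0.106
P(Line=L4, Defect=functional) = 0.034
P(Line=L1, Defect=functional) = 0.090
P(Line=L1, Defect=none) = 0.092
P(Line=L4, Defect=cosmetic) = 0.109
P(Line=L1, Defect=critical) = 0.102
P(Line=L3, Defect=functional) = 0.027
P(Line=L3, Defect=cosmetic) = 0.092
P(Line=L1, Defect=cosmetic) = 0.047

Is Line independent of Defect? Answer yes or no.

P(Line=L1) = 0.331 and P(Defect=cosmetic) = 0.319, so their product is 0.10559, but P(Line=L1, Defect=cosmetic) = 0.047. Since these differ, Line and Defect are not independent.

no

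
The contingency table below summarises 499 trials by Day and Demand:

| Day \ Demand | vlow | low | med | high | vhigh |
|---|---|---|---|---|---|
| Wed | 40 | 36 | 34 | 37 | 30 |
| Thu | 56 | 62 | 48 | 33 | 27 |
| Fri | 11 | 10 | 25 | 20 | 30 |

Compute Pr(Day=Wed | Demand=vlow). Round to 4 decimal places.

Total with Demand=vlow: 40 + 56 + 11 = 107.
P(Day=Wed | Demand=vlow) = 40/107 = 0.3738.

0.3738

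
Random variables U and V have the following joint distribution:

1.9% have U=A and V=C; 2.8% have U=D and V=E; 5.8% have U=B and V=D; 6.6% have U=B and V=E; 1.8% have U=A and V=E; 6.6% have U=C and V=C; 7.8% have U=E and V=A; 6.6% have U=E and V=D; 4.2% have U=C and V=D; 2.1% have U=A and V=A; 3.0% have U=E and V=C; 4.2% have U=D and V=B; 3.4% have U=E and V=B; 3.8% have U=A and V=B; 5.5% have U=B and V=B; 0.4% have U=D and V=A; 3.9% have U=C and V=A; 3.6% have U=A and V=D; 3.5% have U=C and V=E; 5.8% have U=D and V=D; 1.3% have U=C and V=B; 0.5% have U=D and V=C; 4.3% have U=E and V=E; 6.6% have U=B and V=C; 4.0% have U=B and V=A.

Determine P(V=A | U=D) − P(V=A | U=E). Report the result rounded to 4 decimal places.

P(U=D) = 0.004 + 0.042 + 0.005 + 0.058 + 0.028 = 0.137; P(V=A | U=D) = 0.004/0.137 = 0.02920.
P(U=E) = 0.078 + 0.034 + 0.030 + 0.066 + 0.043 = 0.251; P(V=A | U=E) = 0.078/0.251 = 0.31076.
Difference = -0.2816.

-0.2816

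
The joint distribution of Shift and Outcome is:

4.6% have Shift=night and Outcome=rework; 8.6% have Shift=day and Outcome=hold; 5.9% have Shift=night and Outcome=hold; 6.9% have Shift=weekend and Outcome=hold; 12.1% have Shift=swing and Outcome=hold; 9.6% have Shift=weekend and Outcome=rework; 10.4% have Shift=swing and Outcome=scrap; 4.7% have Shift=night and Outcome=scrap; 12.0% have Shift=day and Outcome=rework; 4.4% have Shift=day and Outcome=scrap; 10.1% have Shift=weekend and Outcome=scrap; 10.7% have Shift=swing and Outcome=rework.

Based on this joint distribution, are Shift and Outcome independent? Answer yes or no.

P(Shift=day) = 0.250 and P(Outcome=scrap) = 0.296, so their product is 0.07400, but P(Shift=day, Outcome=scrap) = 0.044. Since these differ, Shift and Outcome are not independent.

no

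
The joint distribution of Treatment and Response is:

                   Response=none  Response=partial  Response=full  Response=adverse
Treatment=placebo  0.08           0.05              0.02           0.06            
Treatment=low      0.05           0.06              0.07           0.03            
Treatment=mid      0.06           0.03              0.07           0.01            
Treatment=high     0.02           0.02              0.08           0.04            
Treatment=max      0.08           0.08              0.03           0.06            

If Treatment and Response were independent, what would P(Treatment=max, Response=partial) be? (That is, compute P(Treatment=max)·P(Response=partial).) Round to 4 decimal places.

0.0600

P(Treatment=max) = 0.08 + 0.08 + 0.03 + 0.06 = 0.25.
P(Response=partial) = 0.05 + 0.06 + 0.03 + 0.02 + 0.08 = 0.24.
Product: 0.25 × 0.24 = 0.0600.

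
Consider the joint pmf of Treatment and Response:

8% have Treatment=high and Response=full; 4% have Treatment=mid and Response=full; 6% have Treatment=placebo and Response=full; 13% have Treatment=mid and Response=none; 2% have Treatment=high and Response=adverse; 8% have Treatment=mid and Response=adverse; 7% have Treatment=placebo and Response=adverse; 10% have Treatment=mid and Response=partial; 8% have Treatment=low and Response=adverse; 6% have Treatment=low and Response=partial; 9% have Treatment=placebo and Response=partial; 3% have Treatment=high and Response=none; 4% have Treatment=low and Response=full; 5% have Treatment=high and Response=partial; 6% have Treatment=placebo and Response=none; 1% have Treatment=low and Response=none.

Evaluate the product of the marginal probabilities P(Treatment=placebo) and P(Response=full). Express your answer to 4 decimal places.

0.0616

P(Treatment=placebo) = 0.06 + 0.09 + 0.06 + 0.07 = 0.28.
P(Response=full) = 0.06 + 0.04 + 0.04 + 0.08 = 0.22.
Product: 0.28 × 0.22 = 0.0616.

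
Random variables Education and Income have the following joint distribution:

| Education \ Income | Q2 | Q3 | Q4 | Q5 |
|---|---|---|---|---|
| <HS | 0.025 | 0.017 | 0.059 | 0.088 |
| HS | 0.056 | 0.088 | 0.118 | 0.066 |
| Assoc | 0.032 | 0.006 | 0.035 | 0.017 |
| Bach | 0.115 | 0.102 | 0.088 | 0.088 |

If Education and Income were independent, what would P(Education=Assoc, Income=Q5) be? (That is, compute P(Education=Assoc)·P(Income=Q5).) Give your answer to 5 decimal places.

0.02331

P(Education=Assoc) = 0.032 + 0.006 + 0.035 + 0.017 = 0.090.
P(Income=Q5) = 0.088 + 0.066 + 0.017 + 0.088 = 0.259.
Product: 0.090 × 0.259 = 0.02331.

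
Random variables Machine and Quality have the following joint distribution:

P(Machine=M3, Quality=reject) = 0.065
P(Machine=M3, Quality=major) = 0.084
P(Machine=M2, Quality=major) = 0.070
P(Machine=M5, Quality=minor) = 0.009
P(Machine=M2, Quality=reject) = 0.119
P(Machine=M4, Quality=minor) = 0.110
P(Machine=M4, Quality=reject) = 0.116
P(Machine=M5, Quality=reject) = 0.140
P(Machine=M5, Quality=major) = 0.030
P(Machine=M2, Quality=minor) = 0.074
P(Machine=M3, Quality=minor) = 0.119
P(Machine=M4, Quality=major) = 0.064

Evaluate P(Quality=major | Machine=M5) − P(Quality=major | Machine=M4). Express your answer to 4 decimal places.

-0.0531

P(Machine=M5) = 0.009 + 0.030 + 0.140 = 0.179; P(Quality=major | Machine=M5) = 0.030/0.179 = 0.16760.
P(Machine=M4) = 0.110 + 0.064 + 0.116 = 0.290; P(Quality=major | Machine=M4) = 0.064/0.290 = 0.22069.
Difference = -0.0531.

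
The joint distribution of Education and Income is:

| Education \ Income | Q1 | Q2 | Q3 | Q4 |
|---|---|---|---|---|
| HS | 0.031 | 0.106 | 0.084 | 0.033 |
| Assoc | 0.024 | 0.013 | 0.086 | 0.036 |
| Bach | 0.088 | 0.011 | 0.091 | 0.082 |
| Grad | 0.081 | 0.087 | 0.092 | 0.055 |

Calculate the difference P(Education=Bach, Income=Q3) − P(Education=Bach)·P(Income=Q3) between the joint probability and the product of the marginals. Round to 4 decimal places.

P(Education=Bach) = 0.088 + 0.011 + 0.091 + 0.082 = 0.272.
P(Income=Q3) = 0.084 + 0.086 + 0.091 + 0.092 = 0.353.
P(Education=Bach, Income=Q3) − P(Education=Bach)P(Income=Q3) = 0.091 − 0.272×0.353 = -0.0050.

-0.0050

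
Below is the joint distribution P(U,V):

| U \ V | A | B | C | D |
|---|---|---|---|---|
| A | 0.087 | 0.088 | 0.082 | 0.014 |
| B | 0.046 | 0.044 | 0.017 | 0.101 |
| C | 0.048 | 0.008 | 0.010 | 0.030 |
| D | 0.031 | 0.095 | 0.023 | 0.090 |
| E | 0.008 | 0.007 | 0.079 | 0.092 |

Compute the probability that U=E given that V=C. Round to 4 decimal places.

0.3744

P(V=C) = 0.082 + 0.017 + 0.010 + 0.023 + 0.079 = 0.211.
P(U=E | V=C) = 0.079/0.211 = 0.3744.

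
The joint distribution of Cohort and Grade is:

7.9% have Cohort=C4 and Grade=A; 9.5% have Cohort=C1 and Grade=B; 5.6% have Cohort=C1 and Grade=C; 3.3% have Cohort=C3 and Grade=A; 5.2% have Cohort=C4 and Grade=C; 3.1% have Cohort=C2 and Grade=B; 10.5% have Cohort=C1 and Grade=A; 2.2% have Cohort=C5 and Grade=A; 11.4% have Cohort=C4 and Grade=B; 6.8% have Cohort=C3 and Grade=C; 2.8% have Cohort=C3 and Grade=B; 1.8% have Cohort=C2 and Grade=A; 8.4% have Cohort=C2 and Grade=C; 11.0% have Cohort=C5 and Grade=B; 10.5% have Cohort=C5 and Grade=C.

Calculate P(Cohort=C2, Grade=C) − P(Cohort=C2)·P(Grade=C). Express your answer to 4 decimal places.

0.0355

P(Cohort=C2) = 0.018 + 0.031 + 0.084 = 0.133.
P(Grade=C) = 0.056 + 0.084 + 0.068 + 0.052 + 0.105 = 0.365.
P(Cohort=C2, Grade=C) − P(Cohort=C2)P(Grade=C) = 0.084 − 0.133×0.365 = 0.0355.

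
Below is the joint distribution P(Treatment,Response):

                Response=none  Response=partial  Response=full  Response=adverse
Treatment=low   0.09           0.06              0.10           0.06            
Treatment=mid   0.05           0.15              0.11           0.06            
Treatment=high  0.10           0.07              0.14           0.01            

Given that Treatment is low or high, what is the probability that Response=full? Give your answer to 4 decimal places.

P(Treatment=low) = 0.09 + 0.06 + 0.10 + 0.06 = 0.31.
P(Treatment=high) = 0.10 + 0.07 + 0.14 + 0.01 = 0.32.
P(Treatment ∈ {low, high}) = 0.31 + 0.32 = 0.63; P(Response=full, Treatment ∈ {low, high}) = 0.10 + 0.14 = 0.24.
P(Response=full | Treatment ∈ {low, high}) = 0.24/0.63 = 0.3810.

0.3810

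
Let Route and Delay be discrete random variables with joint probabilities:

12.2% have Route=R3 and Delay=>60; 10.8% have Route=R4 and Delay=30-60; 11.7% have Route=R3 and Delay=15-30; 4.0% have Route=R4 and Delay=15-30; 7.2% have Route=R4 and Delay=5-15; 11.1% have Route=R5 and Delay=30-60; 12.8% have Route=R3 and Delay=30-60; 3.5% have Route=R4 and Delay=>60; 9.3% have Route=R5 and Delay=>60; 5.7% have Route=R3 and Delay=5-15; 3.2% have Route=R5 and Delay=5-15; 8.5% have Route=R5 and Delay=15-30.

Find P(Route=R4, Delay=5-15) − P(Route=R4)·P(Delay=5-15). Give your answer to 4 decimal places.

0.0309

P(Route=R4) = 0.072 + 0.040 + 0.108 + 0.035 = 0.255.
P(Delay=5-15) = 0.057 + 0.072 + 0.032 = 0.161.
P(Route=R4, Delay=5-15) − P(Route=R4)P(Delay=5-15) = 0.072 − 0.255×0.161 = 0.0309.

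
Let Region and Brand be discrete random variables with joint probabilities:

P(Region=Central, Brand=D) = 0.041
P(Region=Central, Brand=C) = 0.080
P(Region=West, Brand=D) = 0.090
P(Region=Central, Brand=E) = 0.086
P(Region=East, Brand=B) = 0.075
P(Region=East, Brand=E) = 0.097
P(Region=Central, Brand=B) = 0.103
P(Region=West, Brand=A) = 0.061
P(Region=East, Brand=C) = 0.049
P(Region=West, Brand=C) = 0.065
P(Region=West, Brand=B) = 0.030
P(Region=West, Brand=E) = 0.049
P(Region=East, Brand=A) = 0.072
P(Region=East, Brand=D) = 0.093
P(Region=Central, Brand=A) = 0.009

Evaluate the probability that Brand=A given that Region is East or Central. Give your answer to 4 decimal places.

0.1149

P(Region=East) = 0.072 + 0.075 + 0.049 + 0.093 + 0.097 = 0.386.
P(Region=Central) = 0.009 + 0.103 + 0.080 + 0.041 + 0.086 = 0.319.
P(Region ∈ {East, Central}) = 0.386 + 0.319 = 0.705; P(Brand=A, Region ∈ {East, Central}) = 0.072 + 0.009 = 0.081.
P(Brand=A | Region ∈ {East, Central}) = 0.081/0.705 = 0.1149.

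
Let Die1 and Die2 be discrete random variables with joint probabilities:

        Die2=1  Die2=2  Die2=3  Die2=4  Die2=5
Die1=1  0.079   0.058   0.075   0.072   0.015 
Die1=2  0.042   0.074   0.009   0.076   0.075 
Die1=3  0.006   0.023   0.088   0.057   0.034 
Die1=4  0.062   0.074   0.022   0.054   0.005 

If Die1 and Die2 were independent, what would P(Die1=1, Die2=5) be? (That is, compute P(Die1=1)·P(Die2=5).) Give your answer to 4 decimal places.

0.0386

P(Die1=1) = 0.079 + 0.058 + 0.075 + 0.072 + 0.015 = 0.299.
P(Die2=5) = 0.015 + 0.075 + 0.034 + 0.005 = 0.129.
Product: 0.299 × 0.129 = 0.0386.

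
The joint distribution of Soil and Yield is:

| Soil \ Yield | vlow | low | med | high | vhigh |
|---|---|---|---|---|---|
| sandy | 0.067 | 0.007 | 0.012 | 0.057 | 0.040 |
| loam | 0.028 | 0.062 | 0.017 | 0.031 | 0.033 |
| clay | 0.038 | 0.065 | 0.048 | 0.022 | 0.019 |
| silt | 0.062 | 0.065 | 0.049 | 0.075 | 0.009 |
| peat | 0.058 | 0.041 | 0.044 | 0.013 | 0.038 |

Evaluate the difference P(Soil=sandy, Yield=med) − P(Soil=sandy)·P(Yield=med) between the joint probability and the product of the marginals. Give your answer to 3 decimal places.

-0.019

P(Soil=sandy) = 0.067 + 0.007 + 0.012 + 0.057 + 0.040 = 0.183.
P(Yield=med) = 0.012 + 0.017 + 0.048 + 0.049 + 0.044 = 0.170.
P(Soil=sandy, Yield=med) − P(Soil=sandy)P(Yield=med) = 0.012 − 0.183×0.170 = -0.019.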